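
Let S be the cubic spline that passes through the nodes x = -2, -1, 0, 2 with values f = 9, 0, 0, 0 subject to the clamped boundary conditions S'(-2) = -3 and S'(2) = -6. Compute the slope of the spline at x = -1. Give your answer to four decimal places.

-6.8182

Let M_i = S''(x_i). Step sizes h_i = 1, 1, 2; slopes of the chords Δ_i = (y_(i+1) - y_i)/h_i = -9, 0, 0.
  1·M_0 + 4·M_1 + 1·M_2 = 6(Δ_1 - Δ_0) = 54
  1·M_1 + 6·M_2 + 2·M_3 = 6(Δ_2 - Δ_1) = 0
Clamped end conditions give two more equations: 2h_0·M_0 + h_0·M_1 = 6(Δ_0 - S'(-2)) = -36 and h_2·M_2 + 2h_2·M_3 = 6(S'(2) - Δ_2) = -36.
Hence M_0 = -312/11, M_1 = 228/11, M_2 = -6/11, M_3 = -96/11.
On [-1, 0], S'(x) = b_1 + 2c_1·(x + 1) + 3d_1·(x + 1)² with b_1 = Δ_1 - h_1(2M_1 + M_2)/6 = -75/11, c_1 = M_1/2 = 114/11, d_1 = (M_2 - M_1)/(6h_1) = -39/11. So S'(-1) = -75/11.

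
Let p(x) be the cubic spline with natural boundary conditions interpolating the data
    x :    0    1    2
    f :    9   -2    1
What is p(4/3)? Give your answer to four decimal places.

Let M_i = p''(x_i). Step sizes h_i = 1, 1; slopes of the chords Δ_i = (y_(i+1) - y_i)/h_i = -11, 3.
  1·M_0 + 4·M_1 + 1·M_2 = 6(Δ_1 - Δ_0) = 84
Natural end conditions: M_0 = M_2 = 0.
Hence M_0 = 0, M_1 = 21, M_2 = 0.
On [1, 2], p(x) = -2 - 4·(x - 1) + 21/2·(x - 1)² - 7/2·(x - 1)³.
With (x - 1) = 1/3: p(4/3) = -62/27.

-2.2963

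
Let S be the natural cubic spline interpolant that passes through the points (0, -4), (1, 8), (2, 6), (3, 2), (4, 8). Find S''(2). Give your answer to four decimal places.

-1.7143

With M_i denoting the second derivative at x_i, h_i = 1, 1, 1, 1, and Δ_i = (y_(i+1) − y_i)/h_i = 12, -2, -4, 6:
  1·M_0 + 4·M_1 + 1·M_2 = 6(Δ_1 - Δ_0) = -84
  1·M_1 + 4·M_2 + 1·M_3 = 6(Δ_2 - Δ_1) = -12
  1·M_2 + 4·M_3 + 1·M_4 = 6(Δ_3 - Δ_2) = 60
Natural end conditions: M_0 = M_4 = 0.
Hence M_0 = 0, M_1 = -144/7, M_2 = -12/7, M_3 = 108/7, M_4 = 0.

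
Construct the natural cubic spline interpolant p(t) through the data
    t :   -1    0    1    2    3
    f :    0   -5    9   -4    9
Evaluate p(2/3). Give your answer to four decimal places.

6.1640

Let m_i = p''(x_i). Step sizes h_i = 1, 1, 1, 1; slopes of the chords Δ_i = (y_(i+1) - y_i)/h_i = -5, 14, -13, 13.
  1·m_0 + 4·m_1 + 1·m_2 = 6(Δ_1 - Δ_0) = 114
  1·m_1 + 4·m_2 + 1·m_3 = 6(Δ_2 - Δ_1) = -162
  1·m_2 + 4·m_3 + 1·m_4 = 6(Δ_3 - Δ_2) = 156
Natural end conditions: m_0 = m_4 = 0.
Forward elimination and back-substitution give m_0 = 0, m_1 = 1257/28, m_2 = -459/7, m_3 = 1551/28, m_4 = 0.
On [0, 1], p(t) = -5 + 279/28·t + 1257/56·t² - 1031/56·t³.
With t = 2/3: p(2/3) = 1165/189.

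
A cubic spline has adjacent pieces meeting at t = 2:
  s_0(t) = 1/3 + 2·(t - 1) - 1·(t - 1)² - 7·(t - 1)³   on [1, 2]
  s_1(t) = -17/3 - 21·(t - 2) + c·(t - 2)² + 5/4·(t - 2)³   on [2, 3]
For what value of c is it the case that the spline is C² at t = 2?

-22

s_0''(t) = -2 - 42·(t - 1), so s_0''(2) = -44. On the right, s_1''(2) = 2c, so c = -22.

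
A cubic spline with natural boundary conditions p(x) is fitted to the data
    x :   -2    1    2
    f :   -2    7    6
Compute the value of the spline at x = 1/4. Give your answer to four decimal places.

With M_i denoting the second derivative at x_i, h_i = 3, 1, and Δ_i = (y_(i+1) − y_i)/h_i = 3, -1:
  3·M_0 + 8·M_1 + 1·M_2 = 6(Δ_1 - Δ_0) = -24
Natural end conditions: M_0 = M_2 = 0.
Solving the tridiagonal system: M_0 = 0, M_1 = -3, M_2 = 0.
On [-2, 1], p(x) = -2 + 9/2·(x + 2) + 0·(x + 2)² - 1/6·(x + 2)³.
With (x + 2) = 9/4: p(1/4) = 797/128.

6.2266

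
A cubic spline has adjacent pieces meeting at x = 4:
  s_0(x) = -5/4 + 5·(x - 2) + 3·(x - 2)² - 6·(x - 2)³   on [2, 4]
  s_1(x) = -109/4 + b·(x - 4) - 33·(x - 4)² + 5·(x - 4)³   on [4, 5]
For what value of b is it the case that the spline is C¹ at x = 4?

-55

s_0'(x) = 5 + 6·(x - 2) - 18·(x - 2)², so s_0'(4) = -55. On the right, s_1'(4) = b, so b = -55.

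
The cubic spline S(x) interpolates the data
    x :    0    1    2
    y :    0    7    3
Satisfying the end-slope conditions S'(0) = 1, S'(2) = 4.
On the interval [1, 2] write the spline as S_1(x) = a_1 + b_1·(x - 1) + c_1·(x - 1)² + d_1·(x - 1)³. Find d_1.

13

With σ_i denoting the second derivative at x_i, h_i = 1, 1, and Δ_i = (y_(i+1) − y_i)/h_i = 7, -4:
  1·σ_0 + 4·σ_1 + 1·σ_2 = 6(Δ_1 - Δ_0) = -66
Clamped end conditions give two more equations: 2h_0·σ_0 + h_0·σ_1 = 6(Δ_0 - S'(0)) = 36 and h_1·σ_1 + 2h_1·σ_2 = 6(S'(2) - Δ_1) = 48.
Solving: σ_0 = 36, σ_1 = -36, σ_2 = 42.
On [1, 2], with S_1(x) = a_1 + b_1·(x - 1) + c_1·(x - 1)² + d_1·(x - 1)³: c_1 = σ_1/2 = -18, d_1 = (σ_2 - σ_1)/(6h_1) = 13, b_1 = Δ_1 - h_1(2σ_1 + σ_2)/6 = 1.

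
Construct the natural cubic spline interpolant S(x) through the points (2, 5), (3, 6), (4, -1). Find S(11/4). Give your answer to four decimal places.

6.4063

Write M_i for S''(x_i). With h_i = 1, 1 and divided differences Δ_i = 1, -7, the continuity of S' gives the tridiagonal system
  1·M_0 + 4·M_1 + 1·M_2 = 6(Δ_1 - Δ_0) = -48
Natural end conditions: M_0 = M_2 = 0.
Solving the tridiagonal system: M_0 = 0, M_1 = -12, M_2 = 0.
On [2, 3], S(x) = 5 + 3·(x - 2) + 0·(x - 2)² - 2·(x - 2)³.
With (x - 2) = 3/4: S(11/4) = 205/32.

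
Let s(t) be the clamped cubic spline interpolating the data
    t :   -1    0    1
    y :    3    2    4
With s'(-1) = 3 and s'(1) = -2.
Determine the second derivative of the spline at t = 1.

-19

Let m_i = s''(x_i). Step sizes h_i = 1, 1; slopes of the chords Δ_i = (y_(i+1) - y_i)/h_i = -1, 2.
  1·m_0 + 4·m_1 + 1·m_2 = 6(Δ_1 - Δ_0) = 18
Clamped end conditions give two more equations: 2h_0·m_0 + h_0·m_1 = 6(Δ_0 - s'(-1)) = -24 and h_1·m_1 + 2h_1·m_2 = 6(s'(1) - Δ_1) = -24.
Forward elimination and back-substitution give m_0 = -19, m_1 = 14, m_2 = -19.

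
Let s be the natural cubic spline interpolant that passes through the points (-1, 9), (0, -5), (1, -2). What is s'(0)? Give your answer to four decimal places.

Write M_i for s''(x_i). With h_i = 1, 1 and divided differences Δ_i = -14, 3, the continuity of s' gives the tridiagonal system
  1·M_0 + 4·M_1 + 1·M_2 = 6(Δ_1 - Δ_0) = 102
Natural end conditions: M_0 = M_2 = 0.
Hence M_0 = 0, M_1 = 51/2, M_2 = 0.
On [0, 1], s'(x) = b_1 + 2c_1·x + 3d_1·x² with b_1 = Δ_1 - h_1(2M_1 + M_2)/6 = -11/2, c_1 = M_1/2 = 51/4, d_1 = (M_2 - M_1)/(6h_1) = -17/4. So s'(0) = -11/2.

-5.5000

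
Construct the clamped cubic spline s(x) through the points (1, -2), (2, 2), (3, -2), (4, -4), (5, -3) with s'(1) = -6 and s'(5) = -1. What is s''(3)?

8

Let m_i = s''(x_i). Step sizes h_i = 1, 1, 1, 1; slopes of the chords Δ_i = (y_(i+1) - y_i)/h_i = 4, -4, -2, 1.
  1·m_0 + 4·m_1 + 1·m_2 = 6(Δ_1 - Δ_0) = -48
  1·m_1 + 4·m_2 + 1·m_3 = 6(Δ_2 - Δ_1) = 12
  1·m_2 + 4·m_3 + 1·m_4 = 6(Δ_3 - Δ_2) = 18
Clamped end conditions give two more equations: 2h_0·m_0 + h_0·m_1 = 6(Δ_0 - s'(1)) = 60 and h_3·m_3 + 2h_3·m_4 = 6(s'(5) - Δ_3) = -12.
Forward elimination and back-substitution give m_0 = 296/7, m_1 = -172/7, m_2 = 8, m_3 = 32/7, m_4 = -58/7.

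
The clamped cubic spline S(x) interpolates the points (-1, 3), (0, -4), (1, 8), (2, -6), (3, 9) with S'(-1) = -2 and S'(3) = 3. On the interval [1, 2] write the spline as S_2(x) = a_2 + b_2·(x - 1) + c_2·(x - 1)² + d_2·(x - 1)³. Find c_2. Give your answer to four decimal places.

-36.8750

Let m_i = S''(x_i). Step sizes h_i = 1, 1, 1, 1; slopes of the chords Δ_i = (y_(i+1) - y_i)/h_i = -7, 12, -14, 15.
  1·m_0 + 4·m_1 + 1·m_2 = 6(Δ_1 - Δ_0) = 114
  1·m_1 + 4·m_2 + 1·m_3 = 6(Δ_2 - Δ_1) = -156
  1·m_2 + 4·m_3 + 1·m_4 = 6(Δ_3 - Δ_2) = 174
Clamped end conditions give two more equations: 2h_0·m_0 + h_0·m_1 = 6(Δ_0 - S'(-1)) = -30 and h_3·m_3 + 2h_3·m_4 = 6(S'(3) - Δ_3) = -72.
Solving the tridiagonal system: m_0 = -1231/28, m_1 = 811/14, m_2 = -295/4, m_3 = 1135/14, m_4 = -2143/28.
On [1, 2], with S_2(x) = a_2 + b_2·(x - 1) + c_2·(x - 1)² + d_2·(x - 1)³: c_2 = m_2/2 = -295/8, d_2 = (m_3 - m_2)/(6h_2) = 1445/56, b_2 = Δ_2 - h_2(2m_2 + m_3)/6 = -41/14.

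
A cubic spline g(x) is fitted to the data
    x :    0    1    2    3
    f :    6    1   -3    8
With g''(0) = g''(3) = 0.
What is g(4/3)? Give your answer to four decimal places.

Let M_i = g''(x_i). Step sizes h_i = 1, 1, 1; slopes of the chords Δ_i = (y_(i+1) - y_i)/h_i = -5, -4, 11.
  1·M_0 + 4·M_1 + 1·M_2 = 6(Δ_1 - Δ_0) = 6
  1·M_1 + 4·M_2 + 1·M_3 = 6(Δ_2 - Δ_1) = 90
Natural end conditions: M_0 = M_3 = 0.
Solving: M_0 = 0, M_1 = -22/5, M_2 = 118/5, M_3 = 0.
On [1, 2], g(x) = 1 - 97/15·(x - 1) - 11/5·(x - 1)² + 14/3·(x - 1)³.
With (x - 1) = 1/3: g(4/3) = -497/405.

-1.2272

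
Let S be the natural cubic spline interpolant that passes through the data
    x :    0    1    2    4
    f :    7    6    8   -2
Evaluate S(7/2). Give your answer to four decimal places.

1.7636

Put M_i = S'' at the i-th knot. Here h = (1, 1, 2) and Δ = (-1, 2, -5), so the interior equations h_(i-1)·M_(i-1) + 2(h_(i-1)+h_i)·M_i + h_i·M_(i+1) = 6(Δ_i − Δ_(i-1)) read
  1·M_0 + 4·M_1 + 1·M_2 = 6(Δ_1 - Δ_0) = 18
  1·M_1 + 6·M_2 + 2·M_3 = 6(Δ_2 - Δ_1) = -42
Natural end conditions: M_0 = M_3 = 0.
Forward elimination and back-substitution give M_0 = 0, M_1 = 150/23, M_2 = -186/23, M_3 = 0.
On [2, 4], S(x) = 8 + 9/23·(x - 2) - 93/23·(x - 2)² + 31/46·(x - 2)³.
With (x - 2) = 3/2: S(7/2) = 649/368.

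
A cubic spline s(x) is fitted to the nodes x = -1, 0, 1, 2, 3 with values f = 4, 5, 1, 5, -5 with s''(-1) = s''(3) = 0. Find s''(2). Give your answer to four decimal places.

With m_i denoting the second derivative at x_i, h_i = 1, 1, 1, 1, and Δ_i = (y_(i+1) − y_i)/h_i = 1, -4, 4, -10:
  1·m_0 + 4·m_1 + 1·m_2 = 6(Δ_1 - Δ_0) = -30
  1·m_1 + 4·m_2 + 1·m_3 = 6(Δ_2 - Δ_1) = 48
  1·m_2 + 4·m_3 + 1·m_4 = 6(Δ_3 - Δ_2) = -84
Natural end conditions: m_0 = m_4 = 0.
Solving: m_0 = 0, m_1 = -363/28, m_2 = 153/7, m_3 = -741/28, m_4 = 0.

-26.4643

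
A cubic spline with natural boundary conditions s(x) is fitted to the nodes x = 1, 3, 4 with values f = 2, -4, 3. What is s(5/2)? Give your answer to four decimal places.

Let σ_i = s''(x_i). Step sizes h_i = 2, 1; slopes of the chords Δ_i = (y_(i+1) - y_i)/h_i = -3, 7.
  2·σ_0 + 6·σ_1 + 1·σ_2 = 6(Δ_1 - Δ_0) = 60
Natural end conditions: σ_0 = σ_2 = 0.
Forward elimination and back-substitution give σ_0 = 0, σ_1 = 10, σ_2 = 0.
On [1, 3], s(x) = 2 - 19/3·(x - 1) + 0·(x - 1)² + 5/6·(x - 1)³.
With (x - 1) = 3/2: s(5/2) = -75/16.

-4.6875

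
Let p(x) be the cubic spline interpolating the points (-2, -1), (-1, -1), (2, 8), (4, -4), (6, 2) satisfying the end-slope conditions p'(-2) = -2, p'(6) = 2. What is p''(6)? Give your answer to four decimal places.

Let M_i = p''(x_i). Step sizes h_i = 1, 3, 2, 2; slopes of the chords Δ_i = (y_(i+1) - y_i)/h_i = 0, 3, -6, 3.
  1·M_0 + 8·M_1 + 3·M_2 = 6(Δ_1 - Δ_0) = 18
  3·M_1 + 10·M_2 + 2·M_3 = 6(Δ_2 - Δ_1) = -54
  2·M_2 + 8·M_3 + 2·M_4 = 6(Δ_3 - Δ_2) = 54
Clamped end conditions give two more equations: 2h_0·M_0 + h_0·M_1 = 6(Δ_0 - p'(-2)) = 12 and h_3·M_3 + 2h_3·M_4 = 6(p'(6) - Δ_3) = -6.
Hence M_0 = 27/8, M_1 = 21/4, M_2 = -73/8, M_3 = 43/4, M_4 = -55/8.

-6.8750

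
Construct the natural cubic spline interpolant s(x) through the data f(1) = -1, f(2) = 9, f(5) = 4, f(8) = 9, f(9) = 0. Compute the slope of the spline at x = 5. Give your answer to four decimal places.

-0.1875

Put m_i = s'' at the i-th knot. Here h = (1, 3, 3, 1) and Δ = (10, -5/3, 5/3, -9), so the interior equations h_(i-1)·m_(i-1) + 2(h_(i-1)+h_i)·m_i + h_i·m_(i+1) = 6(Δ_i − Δ_(i-1)) read
  1·m_0 + 8·m_1 + 3·m_2 = 6(Δ_1 - Δ_0) = -70
  3·m_1 + 12·m_2 + 3·m_3 = 6(Δ_2 - Δ_1) = 20
  3·m_2 + 8·m_3 + 1·m_4 = 6(Δ_3 - Δ_2) = -64
Natural end conditions: m_0 = m_4 = 0.
Hence m_0 = 0, m_1 = -1191/104, m_2 = 281/39, m_3 = -1113/104, m_4 = 0.
On [5, 8], s'(x) = b_2 + 2c_2·(x - 5) + 3d_2·(x - 5)² with b_2 = Δ_2 - h_2(2m_2 + m_3)/6 = -3/16, c_2 = m_2/2 = 281/78, d_2 = (m_3 - m_2)/(6h_2) = -5587/5616. So s'(5) = -3/16.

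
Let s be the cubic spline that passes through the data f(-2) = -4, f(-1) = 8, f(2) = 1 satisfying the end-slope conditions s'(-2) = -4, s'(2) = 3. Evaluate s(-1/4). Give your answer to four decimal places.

12.2852

Let M_i = s''(x_i). Step sizes h_i = 1, 3; slopes of the chords Δ_i = (y_(i+1) - y_i)/h_i = 12, -7/3.
  1·M_0 + 8·M_1 + 3·M_2 = 6(Δ_1 - Δ_0) = -86
Clamped end conditions give two more equations: 2h_0·M_0 + h_0·M_1 = 6(Δ_0 - s'(-2)) = 96 and h_1·M_1 + 2h_1·M_2 = 6(s'(2) - Δ_1) = 32.
Forward elimination and back-substitution give M_0 = 121/2, M_1 = -25, M_2 = 107/6.
On [-1, 2], s(x) = 8 + 55/4·(x + 1) - 25/2·(x + 1)² + 257/108·(x + 1)³.
With (x + 1) = 3/4: s(-1/4) = 3145/256.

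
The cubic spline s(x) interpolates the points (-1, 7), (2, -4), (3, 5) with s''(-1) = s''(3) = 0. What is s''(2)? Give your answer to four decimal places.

9.5000

With σ_i denoting the second derivative at x_i, h_i = 3, 1, and Δ_i = (y_(i+1) − y_i)/h_i = -11/3, 9:
  3·σ_0 + 8·σ_1 + 1·σ_2 = 6(Δ_1 - Δ_0) = 76
Natural end conditions: σ_0 = σ_2 = 0.
Solving: σ_0 = 0, σ_1 = 19/2, σ_2 = 0.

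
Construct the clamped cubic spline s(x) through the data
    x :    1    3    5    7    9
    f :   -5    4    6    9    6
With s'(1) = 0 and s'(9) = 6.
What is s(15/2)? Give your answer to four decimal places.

Let M_i = s''(x_i). Step sizes h_i = 2, 2, 2, 2; slopes of the chords Δ_i = (y_(i+1) - y_i)/h_i = 9/2, 1, 3/2, -3/2.
  2·M_0 + 8·M_1 + 2·M_2 = 6(Δ_1 - Δ_0) = -21
  2·M_1 + 8·M_2 + 2·M_3 = 6(Δ_2 - Δ_1) = 3
  2·M_2 + 8·M_3 + 2·M_4 = 6(Δ_3 - Δ_2) = -18
Clamped end conditions give two more equations: 2h_0·M_0 + h_0·M_1 = 6(Δ_0 - s'(1)) = 27 and h_3·M_3 + 2h_3·M_4 = 6(s'(9) - Δ_3) = 45.
Solving: M_0 = 1089/112, M_1 = -333/56, M_2 = 57/16, M_3 = -381/56, M_4 = 1641/112.
On [7, 9], s(x) = 9 - 207/112·(x - 7) - 381/112·(x - 7)² + 801/448·(x - 7)³.
With (x - 7) = 1/2: s(15/2) = 26697/3584.

7.4489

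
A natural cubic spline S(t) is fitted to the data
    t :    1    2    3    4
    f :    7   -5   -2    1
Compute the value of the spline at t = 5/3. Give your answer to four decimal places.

Let σ_i = S''(x_i). Step sizes h_i = 1, 1, 1; slopes of the chords Δ_i = (y_(i+1) - y_i)/h_i = -12, 3, 3.
  1·σ_0 + 4·σ_1 + 1·σ_2 = 6(Δ_1 - Δ_0) = 90
  1·σ_1 + 4·σ_2 + 1·σ_3 = 6(Δ_2 - Δ_1) = 0
Natural end conditions: σ_0 = σ_3 = 0.
Hence σ_0 = 0, σ_1 = 24, σ_2 = -6, σ_3 = 0.
On [1, 2], S(t) = 7 - 16·(t - 1) + 0·(t - 1)² + 4·(t - 1)³.
With (t - 1) = 2/3: S(5/3) = -67/27.

-2.4815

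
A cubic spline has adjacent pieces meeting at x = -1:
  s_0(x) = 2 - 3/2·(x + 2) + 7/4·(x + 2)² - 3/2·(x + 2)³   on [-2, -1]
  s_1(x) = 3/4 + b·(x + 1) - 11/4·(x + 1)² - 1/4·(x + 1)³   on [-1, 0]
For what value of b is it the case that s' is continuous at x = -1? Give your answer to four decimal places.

s_0'(x) = -3/2 + 7/2·(x + 2) - 9/2·(x + 2)², so s_0'(-1) = -5/2. On the right, s_1'(-1) = b, so b = -5/2.

-2.5000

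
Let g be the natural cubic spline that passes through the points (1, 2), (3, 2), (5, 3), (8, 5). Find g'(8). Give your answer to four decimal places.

0.6798

Put M_i = g'' at the i-th knot. Here h = (2, 2, 3) and Δ = (0, 1/2, 2/3), so the interior equations h_(i-1)·M_(i-1) + 2(h_(i-1)+h_i)·M_i + h_i·M_(i+1) = 6(Δ_i − Δ_(i-1)) read
  2·M_0 + 8·M_1 + 2·M_2 = 6(Δ_1 - Δ_0) = 3
  2·M_1 + 10·M_2 + 3·M_3 = 6(Δ_2 - Δ_1) = 1
Natural end conditions: M_0 = M_3 = 0.
Solving: M_0 = 0, M_1 = 7/19, M_2 = 1/38, M_3 = 0.
On [5, 8], g'(t) = b_2 + 2c_2·(t - 5) + 3d_2·(t - 5)² with b_2 = Δ_2 - h_2(2M_2 + M_3)/6 = 73/114, c_2 = M_2/2 = 1/76, d_2 = (M_3 - M_2)/(6h_2) = -1/684. So g'(8) = 155/228.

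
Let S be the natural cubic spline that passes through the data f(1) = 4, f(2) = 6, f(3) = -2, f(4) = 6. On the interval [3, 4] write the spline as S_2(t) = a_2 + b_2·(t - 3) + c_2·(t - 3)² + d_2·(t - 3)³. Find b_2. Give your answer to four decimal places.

-1.8667

Write σ_i for S''(x_i). With h_i = 1, 1, 1 and divided differences Δ_i = 2, -8, 8, the continuity of S' gives the tridiagonal system
  1·σ_0 + 4·σ_1 + 1·σ_2 = 6(Δ_1 - Δ_0) = -60
  1·σ_1 + 4·σ_2 + 1·σ_3 = 6(Δ_2 - Δ_1) = 96
Natural end conditions: σ_0 = σ_3 = 0.
Solving the tridiagonal system: σ_0 = 0, σ_1 = -112/5, σ_2 = 148/5, σ_3 = 0.
On [3, 4], with S_2(t) = a_2 + b_2·(t - 3) + c_2·(t - 3)² + d_2·(t - 3)³: c_2 = σ_2/2 = 74/5, d_2 = (σ_3 - σ_2)/(6h_2) = -74/15, b_2 = Δ_2 - h_2(2σ_2 + σ_3)/6 = -28/15.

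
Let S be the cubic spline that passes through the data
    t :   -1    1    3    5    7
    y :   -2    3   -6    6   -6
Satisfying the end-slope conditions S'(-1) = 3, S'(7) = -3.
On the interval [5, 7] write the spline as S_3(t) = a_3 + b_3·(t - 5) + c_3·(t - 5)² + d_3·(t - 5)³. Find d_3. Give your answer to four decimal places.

2.3304

Put σ_i = S'' at the i-th knot. Here h = (2, 2, 2, 2) and Δ = (5/2, -9/2, 6, -6), so the interior equations h_(i-1)·σ_(i-1) + 2(h_(i-1)+h_i)·σ_i + h_i·σ_(i+1) = 6(Δ_i − Δ_(i-1)) read
  2·σ_0 + 8·σ_1 + 2·σ_2 = 6(Δ_1 - Δ_0) = -42
  2·σ_1 + 8·σ_2 + 2·σ_3 = 6(Δ_2 - Δ_1) = 63
  2·σ_2 + 8·σ_3 + 2·σ_4 = 6(Δ_3 - Δ_2) = -72
Clamped end conditions give two more equations: 2h_0·σ_0 + h_0·σ_1 = 6(Δ_0 - S'(-1)) = -3 and h_3·σ_3 + 2h_3·σ_4 = 6(S'(7) - Δ_3) = 18.
Solving the tridiagonal system: σ_0 = 117/28, σ_1 = -69/7, σ_2 = 57/4, σ_3 = -219/14, σ_4 = 345/28.
On [5, 7], with S_3(t) = a_3 + b_3·(t - 5) + c_3·(t - 5)² + d_3·(t - 5)³: c_3 = σ_3/2 = -219/28, d_3 = (σ_4 - σ_3)/(6h_3) = 261/112, b_3 = Δ_3 - h_3(2σ_3 + σ_4)/6 = 9/28.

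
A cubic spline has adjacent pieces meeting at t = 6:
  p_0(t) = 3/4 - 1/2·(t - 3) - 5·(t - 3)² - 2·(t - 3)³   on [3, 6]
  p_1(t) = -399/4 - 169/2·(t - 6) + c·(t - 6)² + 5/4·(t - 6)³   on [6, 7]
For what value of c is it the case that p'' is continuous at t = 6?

-23

p_0''(t) = -10 - 12·(t - 3), so p_0''(6) = -46. On the right, p_1''(6) = 2c, so c = -23.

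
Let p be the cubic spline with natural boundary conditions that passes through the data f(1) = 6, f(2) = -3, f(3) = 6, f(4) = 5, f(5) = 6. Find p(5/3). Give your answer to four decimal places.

-2.0635

Put m_i = p'' at the i-th knot. Here h = (1, 1, 1, 1) and Δ = (-9, 9, -1, 1), so the interior equations h_(i-1)·m_(i-1) + 2(h_(i-1)+h_i)·m_i + h_i·m_(i+1) = 6(Δ_i − Δ_(i-1)) read
  1·m_0 + 4·m_1 + 1·m_2 = 6(Δ_1 - Δ_0) = 108
  1·m_1 + 4·m_2 + 1·m_3 = 6(Δ_2 - Δ_1) = -60
  1·m_2 + 4·m_3 + 1·m_4 = 6(Δ_3 - Δ_2) = 12
Natural end conditions: m_0 = m_4 = 0.
Forward elimination and back-substitution give m_0 = 0, m_1 = 234/7, m_2 = -180/7, m_3 = 66/7, m_4 = 0.
On [1, 2], p(x) = 6 - 102/7·(x - 1) + 0·(x - 1)² + 39/7·(x - 1)³.
With (x - 1) = 2/3: p(5/3) = -130/63.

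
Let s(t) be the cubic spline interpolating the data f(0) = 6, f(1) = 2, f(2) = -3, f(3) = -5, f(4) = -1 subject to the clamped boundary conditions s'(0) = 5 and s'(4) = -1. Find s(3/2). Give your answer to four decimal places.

With M_i denoting the second derivative at x_i, h_i = 1, 1, 1, 1, and Δ_i = (y_(i+1) − y_i)/h_i = -4, -5, -2, 4:
  1·M_0 + 4·M_1 + 1·M_2 = 6(Δ_1 - Δ_0) = -6
  1·M_1 + 4·M_2 + 1·M_3 = 6(Δ_2 - Δ_1) = 18
  1·M_2 + 4·M_3 + 1·M_4 = 6(Δ_3 - Δ_2) = 36
Clamped end conditions give two more equations: 2h_0·M_0 + h_0·M_1 = 6(Δ_0 - s'(0)) = -54 and h_3·M_3 + 2h_3·M_4 = 6(s'(4) - Δ_3) = -30.
Forward elimination and back-substitution give M_0 = -843/28, M_1 = 87/14, M_2 = -3/4, M_3 = 207/14, M_4 = -627/28.
On [1, 2], s(t) = 2 - 389/56·(t - 1) + 87/28·(t - 1)² - 65/56·(t - 1)³.
With (t - 1) = 1/2: s(3/2) = -377/448.

-0.8415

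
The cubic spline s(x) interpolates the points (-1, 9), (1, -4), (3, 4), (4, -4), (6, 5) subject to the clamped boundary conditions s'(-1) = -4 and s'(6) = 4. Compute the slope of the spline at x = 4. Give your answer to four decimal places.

-4.9549

With M_i denoting the second derivative at x_i, h_i = 2, 2, 1, 2, and Δ_i = (y_(i+1) − y_i)/h_i = -13/2, 4, -8, 9/2:
  2·M_0 + 8·M_1 + 2·M_2 = 6(Δ_1 - Δ_0) = 63
  2·M_1 + 6·M_2 + 1·M_3 = 6(Δ_2 - Δ_1) = -72
  1·M_2 + 6·M_3 + 2·M_4 = 6(Δ_3 - Δ_2) = 75
Clamped end conditions give two more equations: 2h_0·M_0 + h_0·M_1 = 6(Δ_0 - s'(-1)) = -15 and h_3·M_3 + 2h_3·M_4 = 6(s'(6) - Δ_3) = -3.
Solving: M_0 = -715/61, M_1 = 1945/122, M_2 = -2507/122, M_3 = 1184/61, M_4 = -2551/244.
On [4, 6], s'(x) = b_3 + 2c_3·(x - 4) + 3d_3·(x - 4)² with b_3 = Δ_3 - h_3(2M_3 + M_4)/6 = -1209/244, c_3 = M_3/2 = 592/61, d_3 = (M_4 - M_3)/(6h_3) = -2429/976. So s'(4) = -1209/244.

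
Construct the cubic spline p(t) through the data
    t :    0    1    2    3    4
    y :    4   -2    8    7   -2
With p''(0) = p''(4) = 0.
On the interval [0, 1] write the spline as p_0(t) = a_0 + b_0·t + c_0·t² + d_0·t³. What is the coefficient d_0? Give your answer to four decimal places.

4.9286

Let m_i = p''(x_i). Step sizes h_i = 1, 1, 1, 1; slopes of the chords Δ_i = (y_(i+1) - y_i)/h_i = -6, 10, -1, -9.
  1·m_0 + 4·m_1 + 1·m_2 = 6(Δ_1 - Δ_0) = 96
  1·m_1 + 4·m_2 + 1·m_3 = 6(Δ_2 - Δ_1) = -66
  1·m_2 + 4·m_3 + 1·m_4 = 6(Δ_3 - Δ_2) = -48
Natural end conditions: m_0 = m_4 = 0.
Solving: m_0 = 0, m_1 = 207/7, m_2 = -156/7, m_3 = -45/7, m_4 = 0.
On [0, 1], with p_0(t) = a_0 + b_0·t + c_0·t² + d_0·t³: c_0 = m_0/2 = 0, d_0 = (m_1 - m_0)/(6h_0) = 69/14, b_0 = Δ_0 - h_0(2m_0 + m_1)/6 = -153/14.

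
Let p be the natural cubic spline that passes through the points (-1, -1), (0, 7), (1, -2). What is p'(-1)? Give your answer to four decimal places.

Let M_i = p''(x_i). Step sizes h_i = 1, 1; slopes of the chords Δ_i = (y_(i+1) - y_i)/h_i = 8, -9.
  1·M_0 + 4·M_1 + 1·M_2 = 6(Δ_1 - Δ_0) = -102
Natural end conditions: M_0 = M_2 = 0.
Solving the tridiagonal system: M_0 = 0, M_1 = -51/2, M_2 = 0.
On [-1, 0], p'(x) = b_0 + 2c_0·(x + 1) + 3d_0·(x + 1)² with b_0 = Δ_0 - h_0(2M_0 + M_1)/6 = 49/4, c_0 = M_0/2 = 0, d_0 = (M_1 - M_0)/(6h_0) = -17/4. So p'(-1) = 49/4.

12.2500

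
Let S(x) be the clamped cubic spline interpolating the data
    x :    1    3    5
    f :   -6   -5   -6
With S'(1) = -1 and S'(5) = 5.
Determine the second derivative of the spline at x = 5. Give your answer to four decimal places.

10.5000

Write m_i for S''(x_i). With h_i = 2, 2 and divided differences Δ_i = 1/2, -1/2, the continuity of S' gives the tridiagonal system
  2·m_0 + 8·m_1 + 2·m_2 = 6(Δ_1 - Δ_0) = -6
Clamped end conditions give two more equations: 2h_0·m_0 + h_0·m_1 = 6(Δ_0 - S'(1)) = 9 and h_1·m_1 + 2h_1·m_2 = 6(S'(5) - Δ_1) = 33.
Solving: m_0 = 9/2, m_1 = -9/2, m_2 = 21/2.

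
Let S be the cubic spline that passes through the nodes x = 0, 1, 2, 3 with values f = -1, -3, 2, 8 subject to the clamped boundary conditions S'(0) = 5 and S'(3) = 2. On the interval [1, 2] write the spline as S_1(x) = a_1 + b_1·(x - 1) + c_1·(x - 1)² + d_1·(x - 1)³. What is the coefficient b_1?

-1

With m_i denoting the second derivative at x_i, h_i = 1, 1, 1, and Δ_i = (y_(i+1) − y_i)/h_i = -2, 5, 6:
  1·m_0 + 4·m_1 + 1·m_2 = 6(Δ_1 - Δ_0) = 42
  1·m_1 + 4·m_2 + 1·m_3 = 6(Δ_2 - Δ_1) = 6
Clamped end conditions give two more equations: 2h_0·m_0 + h_0·m_1 = 6(Δ_0 - S'(0)) = -42 and h_2·m_2 + 2h_2·m_3 = 6(S'(3) - Δ_2) = -24.
Solving the tridiagonal system: m_0 = -30, m_1 = 18, m_2 = 0, m_3 = -12.
On [1, 2], with S_1(x) = a_1 + b_1·(x - 1) + c_1·(x - 1)² + d_1·(x - 1)³: c_1 = m_1/2 = 9, d_1 = (m_2 - m_1)/(6h_1) = -3, b_1 = Δ_1 - h_1(2m_1 + m_2)/6 = -1.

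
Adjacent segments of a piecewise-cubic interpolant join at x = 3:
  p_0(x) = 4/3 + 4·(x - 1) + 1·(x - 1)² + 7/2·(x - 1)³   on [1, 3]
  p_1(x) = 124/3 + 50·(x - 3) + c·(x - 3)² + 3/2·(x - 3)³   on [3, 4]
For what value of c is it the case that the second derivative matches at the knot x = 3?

22

p_0''(x) = 2 + 21·(x - 1), so p_0''(3) = 44. On the right, p_1''(3) = 2c, so c = 22.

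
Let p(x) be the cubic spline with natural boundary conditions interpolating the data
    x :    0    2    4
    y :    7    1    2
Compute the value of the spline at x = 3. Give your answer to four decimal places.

0.8438

Put σ_i = p'' at the i-th knot. Here h = (2, 2) and Δ = (-3, 1/2), so the interior equations h_(i-1)·σ_(i-1) + 2(h_(i-1)+h_i)·σ_i + h_i·σ_(i+1) = 6(Δ_i − Δ_(i-1)) read
  2·σ_0 + 8·σ_1 + 2·σ_2 = 6(Δ_1 - Δ_0) = 21
Natural end conditions: σ_0 = σ_2 = 0.
Hence σ_0 = 0, σ_1 = 21/8, σ_2 = 0.
On [2, 4], p(x) = 1 - 5/4·(x - 2) + 21/16·(x - 2)² - 7/32·(x - 2)³.
With (x - 2) = 1: p(3) = 27/32.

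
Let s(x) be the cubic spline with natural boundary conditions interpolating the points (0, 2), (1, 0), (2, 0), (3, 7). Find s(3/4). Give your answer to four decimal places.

0.4781

With σ_i denoting the second derivative at x_i, h_i = 1, 1, 1, and Δ_i = (y_(i+1) − y_i)/h_i = -2, 0, 7:
  1·σ_0 + 4·σ_1 + 1·σ_2 = 6(Δ_1 - Δ_0) = 12
  1·σ_1 + 4·σ_2 + 1·σ_3 = 6(Δ_2 - Δ_1) = 42
Natural end conditions: σ_0 = σ_3 = 0.
Forward elimination and back-substitution give σ_0 = 0, σ_1 = 2/5, σ_2 = 52/5, σ_3 = 0.
On [0, 1], s(x) = 2 - 31/15·x + 0·x² + 1/15·x³.
With x = 3/4: s(3/4) = 153/320.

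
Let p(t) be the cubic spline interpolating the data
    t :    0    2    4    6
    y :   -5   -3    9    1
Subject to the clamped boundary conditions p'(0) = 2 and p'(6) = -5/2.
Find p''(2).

8

Put σ_i = p'' at the i-th knot. Here h = (2, 2, 2) and Δ = (1, 6, -4), so the interior equations h_(i-1)·σ_(i-1) + 2(h_(i-1)+h_i)·σ_i + h_i·σ_(i+1) = 6(Δ_i − Δ_(i-1)) read
  2·σ_0 + 8·σ_1 + 2·σ_2 = 6(Δ_1 - Δ_0) = 30
  2·σ_1 + 8·σ_2 + 2·σ_3 = 6(Δ_2 - Δ_1) = -60
Clamped end conditions give two more equations: 2h_0·σ_0 + h_0·σ_1 = 6(Δ_0 - p'(0)) = -6 and h_2·σ_2 + 2h_2·σ_3 = 6(p'(6) - Δ_2) = 9.
Solving the tridiagonal system: σ_0 = -11/2, σ_1 = 8, σ_2 = -23/2, σ_3 = 8.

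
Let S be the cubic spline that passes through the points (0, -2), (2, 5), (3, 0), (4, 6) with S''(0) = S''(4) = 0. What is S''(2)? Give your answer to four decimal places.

Put M_i = S'' at the i-th knot. Here h = (2, 1, 1) and Δ = (7/2, -5, 6), so the interior equations h_(i-1)·M_(i-1) + 2(h_(i-1)+h_i)·M_i + h_i·M_(i+1) = 6(Δ_i − Δ_(i-1)) read
  2·M_0 + 6·M_1 + 1·M_2 = 6(Δ_1 - Δ_0) = -51
  1·M_1 + 4·M_2 + 1·M_3 = 6(Δ_2 - Δ_1) = 66
Natural end conditions: M_0 = M_3 = 0.
Solving: M_0 = 0, M_1 = -270/23, M_2 = 447/23, M_3 = 0.

-11.7391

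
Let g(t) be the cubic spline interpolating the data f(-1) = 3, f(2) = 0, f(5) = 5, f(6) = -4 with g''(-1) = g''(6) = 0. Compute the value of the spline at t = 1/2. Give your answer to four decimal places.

With M_i denoting the second derivative at x_i, h_i = 3, 3, 1, and Δ_i = (y_(i+1) − y_i)/h_i = -1, 5/3, -9:
  3·M_0 + 12·M_1 + 3·M_2 = 6(Δ_1 - Δ_0) = 16
  3·M_1 + 8·M_2 + 1·M_3 = 6(Δ_2 - Δ_1) = -64
Natural end conditions: M_0 = M_3 = 0.
Solving: M_0 = 0, M_1 = 320/87, M_2 = -272/29, M_3 = 0.
On [-1, 2], g(t) = 3 - 247/87·(t + 1) + 0·(t + 1)² + 160/783·(t + 1)³.
With (t + 1) = 3/2: g(1/2) = -33/58.

-0.5690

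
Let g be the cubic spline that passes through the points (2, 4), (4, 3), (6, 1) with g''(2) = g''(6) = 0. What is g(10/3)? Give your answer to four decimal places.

3.4259

With σ_i denoting the second derivative at x_i, h_i = 2, 2, and Δ_i = (y_(i+1) − y_i)/h_i = -1/2, -1:
  2·σ_0 + 8·σ_1 + 2·σ_2 = 6(Δ_1 - Δ_0) = -3
Natural end conditions: σ_0 = σ_2 = 0.
Solving the tridiagonal system: σ_0 = 0, σ_1 = -3/8, σ_2 = 0.
On [2, 4], g(t) = 4 - 3/8·(t - 2) + 0·(t - 2)² - 1/32·(t - 2)³.
With (t - 2) = 4/3: g(10/3) = 185/54.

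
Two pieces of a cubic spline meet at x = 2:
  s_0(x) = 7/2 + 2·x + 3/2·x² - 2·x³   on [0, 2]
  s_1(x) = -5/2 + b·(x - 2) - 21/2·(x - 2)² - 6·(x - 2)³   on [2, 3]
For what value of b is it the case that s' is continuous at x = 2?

s_0'(x) = 2 + 3·x - 6·x², so s_0'(2) = -16. On the right, s_1'(2) = b, so b = -16.

-16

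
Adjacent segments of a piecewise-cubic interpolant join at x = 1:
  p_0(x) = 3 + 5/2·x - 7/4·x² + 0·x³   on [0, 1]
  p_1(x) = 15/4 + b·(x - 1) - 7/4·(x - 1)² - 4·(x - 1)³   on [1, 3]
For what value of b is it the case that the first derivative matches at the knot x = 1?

p_0'(x) = 5/2 - 7/2·x + 0·x², so p_0'(1) = -1. On the right, p_1'(1) = b, so b = -1.

-1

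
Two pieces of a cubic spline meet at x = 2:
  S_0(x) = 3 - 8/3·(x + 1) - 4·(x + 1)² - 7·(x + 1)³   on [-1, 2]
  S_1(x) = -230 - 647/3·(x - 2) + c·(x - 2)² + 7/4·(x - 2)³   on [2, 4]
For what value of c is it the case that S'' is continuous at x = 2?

S_0''(x) = -8 - 42·(x + 1), so S_0''(2) = -134. On the right, S_1''(2) = 2c, so c = -67.

-67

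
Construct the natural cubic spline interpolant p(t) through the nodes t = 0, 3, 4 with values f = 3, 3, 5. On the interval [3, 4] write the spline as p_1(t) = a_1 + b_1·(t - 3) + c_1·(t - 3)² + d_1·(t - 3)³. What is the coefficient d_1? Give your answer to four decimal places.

With σ_i denoting the second derivative at x_i, h_i = 3, 1, and Δ_i = (y_(i+1) − y_i)/h_i = 0, 2:
  3·σ_0 + 8·σ_1 + 1·σ_2 = 6(Δ_1 - Δ_0) = 12
Natural end conditions: σ_0 = σ_2 = 0.
Hence σ_0 = 0, σ_1 = 3/2, σ_2 = 0.
On [3, 4], with p_1(t) = a_1 + b_1·(t - 3) + c_1·(t - 3)² + d_1·(t - 3)³: c_1 = σ_1/2 = 3/4, d_1 = (σ_2 - σ_1)/(6h_1) = -1/4, b_1 = Δ_1 - h_1(2σ_1 + σ_2)/6 = 3/2.

-0.2500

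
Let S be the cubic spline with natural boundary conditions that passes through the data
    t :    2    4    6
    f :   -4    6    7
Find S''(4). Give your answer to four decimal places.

With m_i denoting the second derivative at x_i, h_i = 2, 2, and Δ_i = (y_(i+1) − y_i)/h_i = 5, 1/2:
  2·m_0 + 8·m_1 + 2·m_2 = 6(Δ_1 - Δ_0) = -27
Natural end conditions: m_0 = m_2 = 0.
Solving: m_0 = 0, m_1 = -27/8, m_2 = 0.

-3.3750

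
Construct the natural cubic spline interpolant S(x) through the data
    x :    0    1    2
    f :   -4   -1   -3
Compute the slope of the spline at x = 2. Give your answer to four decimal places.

-3.2500

Write M_i for S''(x_i). With h_i = 1, 1 and divided differences Δ_i = 3, -2, the continuity of S' gives the tridiagonal system
  1·M_0 + 4·M_1 + 1·M_2 = 6(Δ_1 - Δ_0) = -30
Natural end conditions: M_0 = M_2 = 0.
Hence M_0 = 0, M_1 = -15/2, M_2 = 0.
On [1, 2], S'(x) = b_1 + 2c_1·(x - 1) + 3d_1·(x - 1)² with b_1 = Δ_1 - h_1(2M_1 + M_2)/6 = 1/2, c_1 = M_1/2 = -15/4, d_1 = (M_2 - M_1)/(6h_1) = 5/4. So S'(2) = -13/4.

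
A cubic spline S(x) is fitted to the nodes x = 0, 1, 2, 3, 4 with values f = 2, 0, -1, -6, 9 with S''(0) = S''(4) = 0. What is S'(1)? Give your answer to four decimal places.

Put σ_i = S'' at the i-th knot. Here h = (1, 1, 1, 1) and Δ = (-2, -1, -5, 15), so the interior equations h_(i-1)·σ_(i-1) + 2(h_(i-1)+h_i)·σ_i + h_i·σ_(i+1) = 6(Δ_i − Δ_(i-1)) read
  1·σ_0 + 4·σ_1 + 1·σ_2 = 6(Δ_1 - Δ_0) = 6
  1·σ_1 + 4·σ_2 + 1·σ_3 = 6(Δ_2 - Δ_1) = -24
  1·σ_2 + 4·σ_3 + 1·σ_4 = 6(Δ_3 - Δ_2) = 120
Natural end conditions: σ_0 = σ_4 = 0.
Forward elimination and back-substitution give σ_0 = 0, σ_1 = 153/28, σ_2 = -111/7, σ_3 = 951/28, σ_4 = 0.
On [1, 2], S'(x) = b_1 + 2c_1·(x - 1) + 3d_1·(x - 1)² with b_1 = Δ_1 - h_1(2σ_1 + σ_2)/6 = -5/28, c_1 = σ_1/2 = 153/56, d_1 = (σ_2 - σ_1)/(6h_1) = -199/56. So S'(1) = -5/28.

-0.1786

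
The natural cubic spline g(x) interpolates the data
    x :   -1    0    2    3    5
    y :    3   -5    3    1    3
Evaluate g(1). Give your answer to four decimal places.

-1.9677

Put m_i = g'' at the i-th knot. Here h = (1, 2, 1, 2) and Δ = (-8, 4, -2, 1), so the interior equations h_(i-1)·m_(i-1) + 2(h_(i-1)+h_i)·m_i + h_i·m_(i+1) = 6(Δ_i − Δ_(i-1)) read
  1·m_0 + 6·m_1 + 2·m_2 = 6(Δ_1 - Δ_0) = 72
  2·m_1 + 6·m_2 + 1·m_3 = 6(Δ_2 - Δ_1) = -36
  1·m_2 + 6·m_3 + 2·m_4 = 6(Δ_3 - Δ_2) = 18
Natural end conditions: m_0 = m_4 = 0.
Solving the tridiagonal system: m_0 = 0, m_1 = 498/31, m_2 = -378/31, m_3 = 156/31, m_4 = 0.
On [0, 2], g(x) = -5 - 82/31·x + 249/31·x² - 73/31·x³.
With x = 1: g(1) = -61/31.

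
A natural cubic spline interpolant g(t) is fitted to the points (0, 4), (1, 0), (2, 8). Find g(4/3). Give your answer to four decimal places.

With m_i denoting the second derivative at x_i, h_i = 1, 1, and Δ_i = (y_(i+1) − y_i)/h_i = -4, 8:
  1·m_0 + 4·m_1 + 1·m_2 = 6(Δ_1 - Δ_0) = 72
Natural end conditions: m_0 = m_2 = 0.
Solving: m_0 = 0, m_1 = 18, m_2 = 0.
On [1, 2], g(t) = 0 + 2·(t - 1) + 9·(t - 1)² - 3·(t - 1)³.
With (t - 1) = 1/3: g(4/3) = 14/9.

1.5556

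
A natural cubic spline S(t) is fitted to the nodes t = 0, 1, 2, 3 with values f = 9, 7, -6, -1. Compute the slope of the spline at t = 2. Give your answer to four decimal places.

-6.0667

With m_i denoting the second derivative at x_i, h_i = 1, 1, 1, and Δ_i = (y_(i+1) − y_i)/h_i = -2, -13, 5:
  1·m_0 + 4·m_1 + 1·m_2 = 6(Δ_1 - Δ_0) = -66
  1·m_1 + 4·m_2 + 1·m_3 = 6(Δ_2 - Δ_1) = 108
Natural end conditions: m_0 = m_3 = 0.
Solving the tridiagonal system: m_0 = 0, m_1 = -124/5, m_2 = 166/5, m_3 = 0.
On [2, 3], S'(t) = b_2 + 2c_2·(t - 2) + 3d_2·(t - 2)² with b_2 = Δ_2 - h_2(2m_2 + m_3)/6 = -91/15, c_2 = m_2/2 = 83/5, d_2 = (m_3 - m_2)/(6h_2) = -83/15. So S'(2) = -91/15.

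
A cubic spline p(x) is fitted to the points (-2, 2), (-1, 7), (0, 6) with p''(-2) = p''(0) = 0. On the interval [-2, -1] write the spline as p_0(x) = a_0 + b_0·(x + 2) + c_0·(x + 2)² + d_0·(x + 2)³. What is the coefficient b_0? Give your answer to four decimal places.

6.5000

Let M_i = p''(x_i). Step sizes h_i = 1, 1; slopes of the chords Δ_i = (y_(i+1) - y_i)/h_i = 5, -1.
  1·M_0 + 4·M_1 + 1·M_2 = 6(Δ_1 - Δ_0) = -36
Natural end conditions: M_0 = M_2 = 0.
Solving: M_0 = 0, M_1 = -9, M_2 = 0.
On [-2, -1], with p_0(x) = a_0 + b_0·(x + 2) + c_0·(x + 2)² + d_0·(x + 2)³: c_0 = M_0/2 = 0, d_0 = (M_1 - M_0)/(6h_0) = -3/2, b_0 = Δ_0 - h_0(2M_0 + M_1)/6 = 13/2.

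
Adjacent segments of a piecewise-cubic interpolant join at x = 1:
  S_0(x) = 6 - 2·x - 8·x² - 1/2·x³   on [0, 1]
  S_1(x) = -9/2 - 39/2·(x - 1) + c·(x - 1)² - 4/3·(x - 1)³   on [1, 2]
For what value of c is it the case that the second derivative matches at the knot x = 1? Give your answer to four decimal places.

-9.5000

S_0''(x) = -16 - 3·x, so S_0''(1) = -19. On the right, S_1''(1) = 2c, so c = -19/2.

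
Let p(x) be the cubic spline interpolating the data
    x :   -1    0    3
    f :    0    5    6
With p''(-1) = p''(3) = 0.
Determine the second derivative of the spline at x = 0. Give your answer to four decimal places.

-3.5000

Write M_i for p''(x_i). With h_i = 1, 3 and divided differences Δ_i = 5, 1/3, the continuity of p' gives the tridiagonal system
  1·M_0 + 8·M_1 + 3·M_2 = 6(Δ_1 - Δ_0) = -28
Natural end conditions: M_0 = M_2 = 0.
Hence M_0 = 0, M_1 = -7/2, M_2 = 0.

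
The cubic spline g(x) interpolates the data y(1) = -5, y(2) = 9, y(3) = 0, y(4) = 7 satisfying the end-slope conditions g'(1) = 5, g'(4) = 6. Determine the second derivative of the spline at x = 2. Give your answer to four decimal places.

Write M_i for g''(x_i). With h_i = 1, 1, 1 and divided differences Δ_i = 14, -9, 7, the continuity of g' gives the tridiagonal system
  1·M_0 + 4·M_1 + 1·M_2 = 6(Δ_1 - Δ_0) = -138
  1·M_1 + 4·M_2 + 1·M_3 = 6(Δ_2 - Δ_1) = 96
Clamped end conditions give two more equations: 2h_0·M_0 + h_0·M_1 = 6(Δ_0 - g'(1)) = 54 and h_2·M_2 + 2h_2·M_3 = 6(g'(4) - Δ_2) = -6.
Forward elimination and back-substitution give M_0 = 856/15, M_1 = -902/15, M_2 = 682/15, M_3 = -386/15.

-60.1333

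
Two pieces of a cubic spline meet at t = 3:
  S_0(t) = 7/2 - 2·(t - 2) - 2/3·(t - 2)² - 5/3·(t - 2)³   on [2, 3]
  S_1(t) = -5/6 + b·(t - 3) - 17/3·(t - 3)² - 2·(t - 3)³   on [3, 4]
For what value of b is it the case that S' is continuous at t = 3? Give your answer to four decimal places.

-8.3333

S_0'(t) = -2 - 4/3·(t - 2) - 5·(t - 2)², so S_0'(3) = -25/3. On the right, S_1'(3) = b, so b = -25/3.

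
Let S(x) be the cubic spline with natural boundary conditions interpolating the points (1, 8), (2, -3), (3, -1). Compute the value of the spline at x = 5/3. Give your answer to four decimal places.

Put M_i = S'' at the i-th knot. Here h = (1, 1) and Δ = (-11, 2), so the interior equations h_(i-1)·M_(i-1) + 2(h_(i-1)+h_i)·M_i + h_i·M_(i+1) = 6(Δ_i − Δ_(i-1)) read
  1·M_0 + 4·M_1 + 1·M_2 = 6(Δ_1 - Δ_0) = 78
Natural end conditions: M_0 = M_2 = 0.
Hence M_0 = 0, M_1 = 39/2, M_2 = 0.
On [1, 2], S(x) = 8 - 57/4·(x - 1) + 0·(x - 1)² + 13/4·(x - 1)³.
With (x - 1) = 2/3: S(5/3) = -29/54.

-0.5370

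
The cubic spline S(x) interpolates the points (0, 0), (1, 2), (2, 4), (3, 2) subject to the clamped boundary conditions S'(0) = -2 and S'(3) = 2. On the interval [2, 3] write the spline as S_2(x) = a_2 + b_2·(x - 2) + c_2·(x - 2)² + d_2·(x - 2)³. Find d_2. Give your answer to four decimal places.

Let M_i = S''(x_i). Step sizes h_i = 1, 1, 1; slopes of the chords Δ_i = (y_(i+1) - y_i)/h_i = 2, 2, -2.
  1·M_0 + 4·M_1 + 1·M_2 = 6(Δ_1 - Δ_0) = 0
  1·M_1 + 4·M_2 + 1·M_3 = 6(Δ_2 - Δ_1) = -24
Clamped end conditions give two more equations: 2h_0·M_0 + h_0·M_1 = 6(Δ_0 - S'(0)) = 24 and h_2·M_2 + 2h_2·M_3 = 6(S'(3) - Δ_2) = 24.
Hence M_0 = 184/15, M_1 = -8/15, M_2 = -152/15, M_3 = 256/15.
On [2, 3], with S_2(x) = a_2 + b_2·(x - 2) + c_2·(x - 2)² + d_2·(x - 2)³: c_2 = M_2/2 = -76/15, d_2 = (M_3 - M_2)/(6h_2) = 68/15, b_2 = Δ_2 - h_2(2M_2 + M_3)/6 = -22/15.

4.5333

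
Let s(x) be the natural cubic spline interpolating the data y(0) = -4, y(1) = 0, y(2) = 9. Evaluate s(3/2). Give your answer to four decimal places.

Let σ_i = s''(x_i). Step sizes h_i = 1, 1; slopes of the chords Δ_i = (y_(i+1) - y_i)/h_i = 4, 9.
  1·σ_0 + 4·σ_1 + 1·σ_2 = 6(Δ_1 - Δ_0) = 30
Natural end conditions: σ_0 = σ_2 = 0.
Forward elimination and back-substitution give σ_0 = 0, σ_1 = 15/2, σ_2 = 0.
On [1, 2], s(x) = 0 + 13/2·(x - 1) + 15/4·(x - 1)² - 5/4·(x - 1)³.
With (x - 1) = 1/2: s(3/2) = 129/32.

4.0313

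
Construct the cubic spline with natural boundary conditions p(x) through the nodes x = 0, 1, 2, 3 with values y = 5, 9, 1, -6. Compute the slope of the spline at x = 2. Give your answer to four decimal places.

-9.1333

Put σ_i = p'' at the i-th knot. Here h = (1, 1, 1) and Δ = (4, -8, -7), so the interior equations h_(i-1)·σ_(i-1) + 2(h_(i-1)+h_i)·σ_i + h_i·σ_(i+1) = 6(Δ_i − Δ_(i-1)) read
  1·σ_0 + 4·σ_1 + 1·σ_2 = 6(Δ_1 - Δ_0) = -72
  1·σ_1 + 4·σ_2 + 1·σ_3 = 6(Δ_2 - Δ_1) = 6
Natural end conditions: σ_0 = σ_3 = 0.
Solving the tridiagonal system: σ_0 = 0, σ_1 = -98/5, σ_2 = 32/5, σ_3 = 0.
On [2, 3], p'(x) = b_2 + 2c_2·(x - 2) + 3d_2·(x - 2)² with b_2 = Δ_2 - h_2(2σ_2 + σ_3)/6 = -137/15, c_2 = σ_2/2 = 16/5, d_2 = (σ_3 - σ_2)/(6h_2) = -16/15. So p'(2) = -137/15.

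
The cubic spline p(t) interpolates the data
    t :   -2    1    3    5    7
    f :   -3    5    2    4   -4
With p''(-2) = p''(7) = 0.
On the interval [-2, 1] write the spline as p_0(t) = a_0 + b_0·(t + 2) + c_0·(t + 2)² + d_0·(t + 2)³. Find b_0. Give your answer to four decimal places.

4.3040

Write σ_i for p''(x_i). With h_i = 3, 2, 2, 2 and divided differences Δ_i = 8/3, -3/2, 1, -4, the continuity of p' gives the tridiagonal system
  3·σ_0 + 10·σ_1 + 2·σ_2 = 6(Δ_1 - Δ_0) = -25
  2·σ_1 + 8·σ_2 + 2·σ_3 = 6(Δ_2 - Δ_1) = 15
  2·σ_2 + 8·σ_3 + 2·σ_4 = 6(Δ_3 - Δ_2) = -30
Natural end conditions: σ_0 = σ_4 = 0.
Solving: σ_0 = 0, σ_1 = -465/142, σ_2 = 275/71, σ_3 = -335/71, σ_4 = 0.
On [-2, 1], with p_0(t) = a_0 + b_0·(t + 2) + c_0·(t + 2)² + d_0·(t + 2)³: c_0 = σ_0/2 = 0, d_0 = (σ_1 - σ_0)/(6h_0) = -155/852, b_0 = Δ_0 - h_0(2σ_0 + σ_1)/6 = 3667/852.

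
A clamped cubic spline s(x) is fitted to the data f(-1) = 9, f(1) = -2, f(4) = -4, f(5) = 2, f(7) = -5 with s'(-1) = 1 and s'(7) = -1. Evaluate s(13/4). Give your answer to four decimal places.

Put σ_i = s'' at the i-th knot. Here h = (2, 3, 1, 2) and Δ = (-11/2, -2/3, 6, -7/2), so the interior equations h_(i-1)·σ_(i-1) + 2(h_(i-1)+h_i)·σ_i + h_i·σ_(i+1) = 6(Δ_i − Δ_(i-1)) read
  2·σ_0 + 10·σ_1 + 3·σ_2 = 6(Δ_1 - Δ_0) = 29
  3·σ_1 + 8·σ_2 + 1·σ_3 = 6(Δ_2 - Δ_1) = 40
  1·σ_2 + 6·σ_3 + 2·σ_4 = 6(Δ_3 - Δ_2) = -57
Clamped end conditions give two more equations: 2h_0·σ_0 + h_0·σ_1 = 6(Δ_0 - s'(-1)) = -39 and h_3·σ_3 + 2h_3·σ_4 = 6(s'(7) - Δ_3) = 15.
Solving the tridiagonal system: σ_0 = -785/68, σ_1 = 61/17, σ_2 = 551/102, σ_3 = -713/51, σ_4 = 2191/204.
On [1, 4], s(x) = -2 - 473/68·(x - 1) + 61/34·(x - 1)² + 185/1836·(x - 1)³.
With (x - 1) = 9/4: s(13/4) = -32293/4352.

-7.4203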